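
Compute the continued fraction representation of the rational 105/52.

[2; 52]

Run the Euclidean algorithm on 105 and 52; the successive quotients are the partial quotients a_0, a_1, ... (each step inverts the fractional part left over by the previous one):
  105 = 2*52 + 1, so a_0 = 2.
  52 = 52*1 + 0, so a_1 = 52.
The remainder reaches 0 after 2 divisions, so the expansion has 2 partial quotients, read off in order.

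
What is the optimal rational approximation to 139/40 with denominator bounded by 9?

7/2

Expand x = 139/40 as a continued fraction with the Euclidean algorithm:
  139 = 3*40 + 19, so a_0 = 3.
  40 = 2*19 + 2, so a_1 = 2.
  19 = 9*2 + 1, so a_2 = 9.
  2 = 2*1 + 0, so a_3 = 2.
so x = [3; 2, 9, 2].
Convergents (p_i = a_i*p_{i-1} + p_{i-2}, q_i = a_i*q_{i-1} + q_{i-2} with p_{-2}=0, p_{-1}=1, q_{-2}=1, q_{-1}=0), until the denominator exceeds 9:
  i=0: a_0=3, p_0 = 3*1 + 0 = 3, q_0 = 3*0 + 1 = 1.
  i=1: a_1=2, p_1 = 2*3 + 1 = 7, q_1 = 2*1 + 0 = 2.
  i=2: a_2=9, p_2 = 9*7 + 3 = 66, q_2 = 9*2 + 1 = 19.
q_2 = 19 > 9, so the last convergent with denominator <= 9 is p_1/q_1 = 7/2.
The closest fraction with denominator <= 9 is either p_1/q_1 or the intermediate fraction (k*p_1 + p_0)/(k*q_1 + q_0) with the largest k >= 1 whose denominator stays <= 9; these approach x as k grows, and every other convergent or intermediate fraction in range is farther away.
Largest k: floor((9 - q_0)/q_1) = floor((9 - 1)/2) = 4.
That gives (4*7 + 3)/(4*2 + 1) = 31/9.
Compare the errors: |x - 7/2| = |139*2 - 7*40|/(40*2) = 2/80, and |x - 31/9| = |139*9 - 31*40|/(40*9) = 11/360.
Cross-multiplying, 2*360 = 720 < 880 = 11*80, so 2/80 is smaller: the convergent 7/2 is closer to x than 31/9.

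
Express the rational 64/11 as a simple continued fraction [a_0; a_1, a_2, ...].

[5; 1, 4, 2]

Run the Euclidean algorithm on 64 and 11; the successive quotients are the partial quotients a_0, a_1, ... (each step inverts the fractional part left over by the previous one):
  64 = 5*11 + 9, so a_0 = 5.
  11 = 1*9 + 2, so a_1 = 1.
  9 = 4*2 + 1, so a_2 = 4.
  2 = 2*1 + 0, so a_3 = 2.
The remainder reaches 0 after 4 divisions, so the expansion has 4 partial quotients, read off in order.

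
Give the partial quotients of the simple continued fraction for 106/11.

Run the Euclidean algorithm on 106 and 11; the successive quotients are the partial quotients a_0, a_1, ... (each step inverts the fractional part left over by the previous one):
  106 = 9*11 + 7, so a_0 = 9.
  11 = 1*7 + 4, so a_1 = 1.
  7 = 1*4 + 3, so a_2 = 1.
  4 = 1*3 + 1, so a_3 = 1.
  3 = 3*1 + 0, so a_4 = 3.
The remainder reaches 0 after 5 divisions, so the expansion has 5 partial quotients, read off in order.

[9; 1, 1, 1, 3]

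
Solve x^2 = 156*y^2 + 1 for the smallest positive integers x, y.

First expand sqrt(156) as a continued fraction. With x_i = (sqrt(156) + m_i)/d_i and (m_0, d_0) = (0, 1): a_0 = floor(sqrt(156)) = 12, since 12^2 = 144 <= 156 < 169 = 13^2.
Iterate m_{i+1} = d_i*a_i - m_i, d_{i+1} = (156 - m_{i+1}^2)/d_i, a_{i+1} = floor((a_0 + m_{i+1})/d_{i+1}):
  m_1 = 1*12 - 0 = 12, d_1 = (156 - 12^2)/1 = 12/1 = 12, a_1 = floor((12 + 12)/12) = 2.
  m_2 = 12*2 - 12 = 12, d_2 = (156 - 12^2)/12 = 12/12 = 1, a_2 = floor((12 + 12)/1) = 24.
  m_3 = 1*24 - 12 = 12, d_3 = (156 - 12^2)/1 = 12/1 = 12: (m_3, d_3) = (m_1, d_1) = (12, 12), so from here the quotients repeat a_1, a_2; the period length is 2.
So sqrt(156) = [12; (2, 24)] with period length k = 2.
k is even, so the fundamental solution of x^2 - 156y^2 = 1 is (p_{k-1}, q_{k-1}) = (p_1, q_1); compute convergents through index 1.
Convergents (p_i = a_i*p_{i-1} + p_{i-2}, q_i = a_i*q_{i-1} + q_{i-2} with p_{-2}=0, p_{-1}=1, q_{-2}=1, q_{-1}=0):
  i=0: a_0=12, p_0 = 12*1 + 0 = 12, q_0 = 12*0 + 1 = 1.
  i=1: a_1=2, p_1 = 2*12 + 1 = 25, q_1 = 2*1 + 0 = 2.
Check: 25^2 - 156*2^2 = 625 - 624 = 1, so (x, y) = (25, 2) solves the equation, and by the theorem it is the least positive solution.

(x, y) = (25, 2)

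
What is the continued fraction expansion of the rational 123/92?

[1; 2, 1, 30]

Run the Euclidean algorithm on 123 and 92; the successive quotients are the partial quotients a_0, a_1, ... (each step inverts the fractional part left over by the previous one):
  123 = 1*92 + 31, so a_0 = 1.
  92 = 2*31 + 30, so a_1 = 2.
  31 = 1*30 + 1, so a_2 = 1.
  30 = 30*1 + 0, so a_3 = 30.
The remainder reaches 0 after 4 divisions, so the expansion has 4 partial quotients, read off in order.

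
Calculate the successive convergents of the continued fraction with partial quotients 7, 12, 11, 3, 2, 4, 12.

7/1, 85/12, 942/133, 2911/411, 6764/955, 29967/4231, 366368/51727

Using the convergent recurrence p_i = a_i*p_{i-1} + p_{i-2}, q_i = a_i*q_{i-1} + q_{i-2} with p_{-2}=0, p_{-1}=1, q_{-2}=1, q_{-1}=0:
  i=0: a_0=7, p_0 = 7*1 + 0 = 7, q_0 = 7*0 + 1 = 1.
  i=1: a_1=12, p_1 = 12*7 + 1 = 85, q_1 = 12*1 + 0 = 12.
  i=2: a_2=11, p_2 = 11*85 + 7 = 942, q_2 = 11*12 + 1 = 133.
  i=3: a_3=3, p_3 = 3*942 + 85 = 2911, q_3 = 3*133 + 12 = 411.
  i=4: a_4=2, p_4 = 2*2911 + 942 = 6764, q_4 = 2*411 + 133 = 955.
  i=5: a_5=4, p_5 = 4*6764 + 2911 = 29967, q_5 = 4*955 + 411 = 4231.
  i=6: a_6=12, p_6 = 12*29967 + 6764 = 366368, q_6 = 12*4231 + 955 = 51727.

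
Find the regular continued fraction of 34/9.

[3; 1, 3, 2]

Run the Euclidean algorithm on 34 and 9; the successive quotients are the partial quotients a_0, a_1, ... (each step inverts the fractional part left over by the previous one):
  34 = 3*9 + 7, so a_0 = 3.
  9 = 1*7 + 2, so a_1 = 1.
  7 = 3*2 + 1, so a_2 = 3.
  2 = 2*1 + 0, so a_3 = 2.
The remainder reaches 0 after 4 divisions, so the expansion has 4 partial quotients, read off in order.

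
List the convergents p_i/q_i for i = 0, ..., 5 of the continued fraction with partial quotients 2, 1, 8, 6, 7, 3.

2/1, 3/1, 26/9, 159/55, 1139/394, 3576/1237

Using the convergent recurrence p_i = a_i*p_{i-1} + p_{i-2}, q_i = a_i*q_{i-1} + q_{i-2} with p_{-2}=0, p_{-1}=1, q_{-2}=1, q_{-1}=0:
  i=0: a_0=2, p_0 = 2*1 + 0 = 2, q_0 = 2*0 + 1 = 1.
  i=1: a_1=1, p_1 = 1*2 + 1 = 3, q_1 = 1*1 + 0 = 1.
  i=2: a_2=8, p_2 = 8*3 + 2 = 26, q_2 = 8*1 + 1 = 9.
  i=3: a_3=6, p_3 = 6*26 + 3 = 159, q_3 = 6*9 + 1 = 55.
  i=4: a_4=7, p_4 = 7*159 + 26 = 1139, q_4 = 7*55 + 9 = 394.
  i=5: a_5=3, p_5 = 3*1139 + 159 = 3576, q_5 = 3*394 + 55 = 1237.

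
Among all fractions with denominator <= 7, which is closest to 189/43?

Expand x = 189/43 as a continued fraction with the Euclidean algorithm:
  189 = 4*43 + 17, so a_0 = 4.
  43 = 2*17 + 9, so a_1 = 2.
  17 = 1*9 + 8, so a_2 = 1.
  9 = 1*8 + 1, so a_3 = 1.
  8 = 8*1 + 0, so a_4 = 8.
so x = [4; 2, 1, 1, 8].
Convergents (p_i = a_i*p_{i-1} + p_{i-2}, q_i = a_i*q_{i-1} + q_{i-2} with p_{-2}=0, p_{-1}=1, q_{-2}=1, q_{-1}=0), until the denominator exceeds 7:
  i=0: a_0=4, p_0 = 4*1 + 0 = 4, q_0 = 4*0 + 1 = 1.
  i=1: a_1=2, p_1 = 2*4 + 1 = 9, q_1 = 2*1 + 0 = 2.
  i=2: a_2=1, p_2 = 1*9 + 4 = 13, q_2 = 1*2 + 1 = 3.
  i=3: a_3=1, p_3 = 1*13 + 9 = 22, q_3 = 1*3 + 2 = 5.
  i=4: a_4=8, p_4 = 8*22 + 13 = 189, q_4 = 8*5 + 3 = 43.
q_4 = 43 > 7, so the last convergent with denominator <= 7 is p_3/q_3 = 22/5.
The closest fraction with denominator <= 7 is either p_3/q_3 or the intermediate fraction (k*p_3 + p_2)/(k*q_3 + q_2) with the largest k >= 1 whose denominator stays <= 7; these approach x as k grows, and every other convergent or intermediate fraction in range is farther away.
Largest k: floor((7 - q_2)/q_3) = floor((7 - 3)/5) = 0.
Since k = 0, no intermediate fraction beyond p_3/q_3 has denominator <= 7, so the convergent 22/5 is the closest (its error is |189*5 - 22*43|/(43*5) = 1/215).

22/5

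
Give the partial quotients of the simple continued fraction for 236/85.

Run the Euclidean algorithm on 236 and 85; the successive quotients are the partial quotients a_0, a_1, ... (each step inverts the fractional part left over by the previous one):
  236 = 2*85 + 66, so a_0 = 2.
  85 = 1*66 + 19, so a_1 = 1.
  66 = 3*19 + 9, so a_2 = 3.
  19 = 2*9 + 1, so a_3 = 2.
  9 = 9*1 + 0, so a_4 = 9.
The remainder reaches 0 after 5 divisions, so the expansion has 5 partial quotients, read off in order.

[2; 1, 3, 2, 9]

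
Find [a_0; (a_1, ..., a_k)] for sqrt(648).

Write x_i = (sqrt(648) + m_i)/d_i with (m_0, d_0) = (0, 1). a_0 = floor(sqrt(648)) = 25, since 25^2 = 625 <= 648 < 676 = 26^2.
Iterate m_{i+1} = d_i*a_i - m_i, d_{i+1} = (648 - m_{i+1}^2)/d_i, a_{i+1} = floor((a_0 + m_{i+1})/d_{i+1}):
  m_1 = 1*25 - 0 = 25, d_1 = (648 - 25^2)/1 = 23/1 = 23, a_1 = floor((25 + 25)/23) = 2.
  m_2 = 23*2 - 25 = 21, d_2 = (648 - 21^2)/23 = 207/23 = 9, a_2 = floor((25 + 21)/9) = 5.
  m_3 = 9*5 - 21 = 24, d_3 = (648 - 24^2)/9 = 72/9 = 8, a_3 = floor((25 + 24)/8) = 6.
  m_4 = 8*6 - 24 = 24, d_4 = (648 - 24^2)/8 = 72/8 = 9, a_4 = floor((25 + 24)/9) = 5.
  m_5 = 9*5 - 24 = 21, d_5 = (648 - 21^2)/9 = 207/9 = 23, a_5 = floor((25 + 21)/23) = 2.
  m_6 = 23*2 - 21 = 25, d_6 = (648 - 25^2)/23 = 23/23 = 1, a_6 = floor((25 + 25)/1) = 50.
  m_7 = 1*50 - 25 = 25, d_7 = (648 - 25^2)/1 = 23/1 = 23: (m_7, d_7) = (m_1, d_1) = (25, 23), so from here the quotients repeat a_1, ..., a_6; the period length is 6.
Hence the expansion of sqrt(648) is a_0 = 25 followed by the repeating block 2, 5, 6, 5, 2, 50 (period 6).

[25; (2, 5, 6, 5, 2, 50)]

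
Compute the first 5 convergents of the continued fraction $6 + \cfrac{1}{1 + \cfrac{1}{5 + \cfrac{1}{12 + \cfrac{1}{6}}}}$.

6/1, 7/1, 41/6, 499/73, 3035/444

Using the convergent recurrence p_i = a_i*p_{i-1} + p_{i-2}, q_i = a_i*q_{i-1} + q_{i-2} with p_{-2}=0, p_{-1}=1, q_{-2}=1, q_{-1}=0:
  i=0: a_0=6, p_0 = 6*1 + 0 = 6, q_0 = 6*0 + 1 = 1.
  i=1: a_1=1, p_1 = 1*6 + 1 = 7, q_1 = 1*1 + 0 = 1.
  i=2: a_2=5, p_2 = 5*7 + 6 = 41, q_2 = 5*1 + 1 = 6.
  i=3: a_3=12, p_3 = 12*41 + 7 = 499, q_3 = 12*6 + 1 = 73.
  i=4: a_4=6, p_4 = 6*499 + 41 = 3035, q_4 = 6*73 + 6 = 444.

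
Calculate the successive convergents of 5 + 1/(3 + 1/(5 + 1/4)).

5/1, 16/3, 85/16, 356/67

Using the convergent recurrence p_i = a_i*p_{i-1} + p_{i-2}, q_i = a_i*q_{i-1} + q_{i-2} with p_{-2}=0, p_{-1}=1, q_{-2}=1, q_{-1}=0:
  i=0: a_0=5, p_0 = 5*1 + 0 = 5, q_0 = 5*0 + 1 = 1.
  i=1: a_1=3, p_1 = 3*5 + 1 = 16, q_1 = 3*1 + 0 = 3.
  i=2: a_2=5, p_2 = 5*16 + 5 = 85, q_2 = 5*3 + 1 = 16.
  i=3: a_3=4, p_3 = 4*85 + 16 = 356, q_3 = 4*16 + 3 = 67.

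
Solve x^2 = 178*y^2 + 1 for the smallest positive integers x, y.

(x, y) = (1601, 120)

First expand sqrt(178) as a continued fraction. With x_i = (sqrt(178) + m_i)/d_i and (m_0, d_0) = (0, 1): a_0 = floor(sqrt(178)) = 13, since 13^2 = 169 <= 178 < 196 = 14^2.
Iterate m_{i+1} = d_i*a_i - m_i, d_{i+1} = (178 - m_{i+1}^2)/d_i, a_{i+1} = floor((a_0 + m_{i+1})/d_{i+1}):
  m_1 = 1*13 - 0 = 13, d_1 = (178 - 13^2)/1 = 9/1 = 9, a_1 = floor((13 + 13)/9) = 2.
  m_2 = 9*2 - 13 = 5, d_2 = (178 - 5^2)/9 = 153/9 = 17, a_2 = floor((13 + 5)/17) = 1.
  m_3 = 17*1 - 5 = 12, d_3 = (178 - 12^2)/17 = 34/17 = 2, a_3 = floor((13 + 12)/2) = 12.
  m_4 = 2*12 - 12 = 12, d_4 = (178 - 12^2)/2 = 34/2 = 17, a_4 = floor((13 + 12)/17) = 1.
  m_5 = 17*1 - 12 = 5, d_5 = (178 - 5^2)/17 = 153/17 = 9, a_5 = floor((13 + 5)/9) = 2.
  m_6 = 9*2 - 5 = 13, d_6 = (178 - 13^2)/9 = 9/9 = 1, a_6 = floor((13 + 13)/1) = 26.
  m_7 = 1*26 - 13 = 13, d_7 = (178 - 13^2)/1 = 9/1 = 9: (m_7, d_7) = (m_1, d_1) = (13, 9), so from here the quotients repeat a_1, ..., a_6; the period length is 6.
So sqrt(178) = [13; (2, 1, 12, 1, 2, 26)] with period length k = 6.
k is even, so the fundamental solution of x^2 - 178y^2 = 1 is (p_{k-1}, q_{k-1}) = (p_5, q_5); compute convergents through index 5.
Convergents (p_i = a_i*p_{i-1} + p_{i-2}, q_i = a_i*q_{i-1} + q_{i-2} with p_{-2}=0, p_{-1}=1, q_{-2}=1, q_{-1}=0):
  i=0: a_0=13, p_0 = 13*1 + 0 = 13, q_0 = 13*0 + 1 = 1.
  i=1: a_1=2, p_1 = 2*13 + 1 = 27, q_1 = 2*1 + 0 = 2.
  i=2: a_2=1, p_2 = 1*27 + 13 = 40, q_2 = 1*2 + 1 = 3.
  i=3: a_3=12, p_3 = 12*40 + 27 = 507, q_3 = 12*3 + 2 = 38.
  i=4: a_4=1, p_4 = 1*507 + 40 = 547, q_4 = 1*38 + 3 = 41.
  i=5: a_5=2, p_5 = 2*547 + 507 = 1601, q_5 = 2*41 + 38 = 120.
Check: 1601^2 - 178*120^2 = 2563201 - 2563200 = 1, so (x, y) = (1601, 120) solves the equation, and by the theorem it is the least positive solution.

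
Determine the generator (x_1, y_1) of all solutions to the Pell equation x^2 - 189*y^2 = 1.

First expand sqrt(189) as a continued fraction. With x_i = (sqrt(189) + m_i)/d_i and (m_0, d_0) = (0, 1): a_0 = floor(sqrt(189)) = 13, since 13^2 = 169 <= 189 < 196 = 14^2.
Iterate m_{i+1} = d_i*a_i - m_i, d_{i+1} = (189 - m_{i+1}^2)/d_i, a_{i+1} = floor((a_0 + m_{i+1})/d_{i+1}):
  m_1 = 1*13 - 0 = 13, d_1 = (189 - 13^2)/1 = 20/1 = 20, a_1 = floor((13 + 13)/20) = 1.
  m_2 = 20*1 - 13 = 7, d_2 = (189 - 7^2)/20 = 140/20 = 7, a_2 = floor((13 + 7)/7) = 2.
  m_3 = 7*2 - 7 = 7, d_3 = (189 - 7^2)/7 = 140/7 = 20, a_3 = floor((13 + 7)/20) = 1.
  m_4 = 20*1 - 7 = 13, d_4 = (189 - 13^2)/20 = 20/20 = 1, a_4 = floor((13 + 13)/1) = 26.
  m_5 = 1*26 - 13 = 13, d_5 = (189 - 13^2)/1 = 20/1 = 20: (m_5, d_5) = (m_1, d_1) = (13, 20), so from here the quotients repeat a_1, ..., a_4; the period length is 4.
So sqrt(189) = [13; (1, 2, 1, 26)] with period length k = 4.
k is even, so the fundamental solution of x^2 - 189y^2 = 1 is (p_{k-1}, q_{k-1}) = (p_3, q_3); compute convergents through index 3.
Convergents (p_i = a_i*p_{i-1} + p_{i-2}, q_i = a_i*q_{i-1} + q_{i-2} with p_{-2}=0, p_{-1}=1, q_{-2}=1, q_{-1}=0):
  i=0: a_0=13, p_0 = 13*1 + 0 = 13, q_0 = 13*0 + 1 = 1.
  i=1: a_1=1, p_1 = 1*13 + 1 = 14, q_1 = 1*1 + 0 = 1.
  i=2: a_2=2, p_2 = 2*14 + 13 = 41, q_2 = 2*1 + 1 = 3.
  i=3: a_3=1, p_3 = 1*41 + 14 = 55, q_3 = 1*3 + 1 = 4.
Check: 55^2 - 189*4^2 = 3025 - 3024 = 1, so (x, y) = (55, 4) solves the equation, and by the theorem it is the least positive solution.

(x, y) = (55, 4)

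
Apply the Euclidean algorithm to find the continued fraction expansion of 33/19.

Run the Euclidean algorithm on 33 and 19; the successive quotients are the partial quotients a_0, a_1, ... (each step inverts the fractional part left over by the previous one):
  33 = 1*19 + 14, so a_0 = 1.
  19 = 1*14 + 5, so a_1 = 1.
  14 = 2*5 + 4, so a_2 = 2.
  5 = 1*4 + 1, so a_3 = 1.
  4 = 4*1 + 0, so a_4 = 4.
The remainder reaches 0 after 5 divisions, so the expansion has 5 partial quotients, read off in order.

[1; 1, 2, 1, 4]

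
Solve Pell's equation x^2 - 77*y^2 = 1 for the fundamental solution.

First expand sqrt(77) as a continued fraction. With x_i = (sqrt(77) + m_i)/d_i and (m_0, d_0) = (0, 1): a_0 = floor(sqrt(77)) = 8, since 8^2 = 64 <= 77 < 81 = 9^2.
Iterate m_{i+1} = d_i*a_i - m_i, d_{i+1} = (77 - m_{i+1}^2)/d_i, a_{i+1} = floor((a_0 + m_{i+1})/d_{i+1}):
  m_1 = 1*8 - 0 = 8, d_1 = (77 - 8^2)/1 = 13/1 = 13, a_1 = floor((8 + 8)/13) = 1.
  m_2 = 13*1 - 8 = 5, d_2 = (77 - 5^2)/13 = 52/13 = 4, a_2 = floor((8 + 5)/4) = 3.
  m_3 = 4*3 - 5 = 7, d_3 = (77 - 7^2)/4 = 28/4 = 7, a_3 = floor((8 + 7)/7) = 2.
  m_4 = 7*2 - 7 = 7, d_4 = (77 - 7^2)/7 = 28/7 = 4, a_4 = floor((8 + 7)/4) = 3.
  m_5 = 4*3 - 7 = 5, d_5 = (77 - 5^2)/4 = 52/4 = 13, a_5 = floor((8 + 5)/13) = 1.
  m_6 = 13*1 - 5 = 8, d_6 = (77 - 8^2)/13 = 13/13 = 1, a_6 = floor((8 + 8)/1) = 16.
  m_7 = 1*16 - 8 = 8, d_7 = (77 - 8^2)/1 = 13/1 = 13: (m_7, d_7) = (m_1, d_1) = (8, 13), so from here the quotients repeat a_1, ..., a_6; the period length is 6.
So sqrt(77) = [8; (1, 3, 2, 3, 1, 16)] with period length k = 6.
k is even, so the fundamental solution of x^2 - 77y^2 = 1 is (p_{k-1}, q_{k-1}) = (p_5, q_5); compute convergents through index 5.
Convergents (p_i = a_i*p_{i-1} + p_{i-2}, q_i = a_i*q_{i-1} + q_{i-2} with p_{-2}=0, p_{-1}=1, q_{-2}=1, q_{-1}=0):
  i=0: a_0=8, p_0 = 8*1 + 0 = 8, q_0 = 8*0 + 1 = 1.
  i=1: a_1=1, p_1 = 1*8 + 1 = 9, q_1 = 1*1 + 0 = 1.
  i=2: a_2=3, p_2 = 3*9 + 8 = 35, q_2 = 3*1 + 1 = 4.
  i=3: a_3=2, p_3 = 2*35 + 9 = 79, q_3 = 2*4 + 1 = 9.
  i=4: a_4=3, p_4 = 3*79 + 35 = 272, q_4 = 3*9 + 4 = 31.
  i=5: a_5=1, p_5 = 1*272 + 79 = 351, q_5 = 1*31 + 9 = 40.
Check: 351^2 - 77*40^2 = 123201 - 123200 = 1, so (x, y) = (351, 40) solves the equation, and by the theorem it is the least positive solution.

(x, y) = (351, 40)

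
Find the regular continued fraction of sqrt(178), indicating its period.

Write x_i = (sqrt(178) + m_i)/d_i with (m_0, d_0) = (0, 1). a_0 = floor(sqrt(178)) = 13, since 13^2 = 169 <= 178 < 196 = 14^2.
Iterate m_{i+1} = d_i*a_i - m_i, d_{i+1} = (178 - m_{i+1}^2)/d_i, a_{i+1} = floor((a_0 + m_{i+1})/d_{i+1}):
  m_1 = 1*13 - 0 = 13, d_1 = (178 - 13^2)/1 = 9/1 = 9, a_1 = floor((13 + 13)/9) = 2.
  m_2 = 9*2 - 13 = 5, d_2 = (178 - 5^2)/9 = 153/9 = 17, a_2 = floor((13 + 5)/17) = 1.
  m_3 = 17*1 - 5 = 12, d_3 = (178 - 12^2)/17 = 34/17 = 2, a_3 = floor((13 + 12)/2) = 12.
  m_4 = 2*12 - 12 = 12, d_4 = (178 - 12^2)/2 = 34/2 = 17, a_4 = floor((13 + 12)/17) = 1.
  m_5 = 17*1 - 12 = 5, d_5 = (178 - 5^2)/17 = 153/17 = 9, a_5 = floor((13 + 5)/9) = 2.
  m_6 = 9*2 - 5 = 13, d_6 = (178 - 13^2)/9 = 9/9 = 1, a_6 = floor((13 + 13)/1) = 26.
  m_7 = 1*26 - 13 = 13, d_7 = (178 - 13^2)/1 = 9/1 = 9: (m_7, d_7) = (m_1, d_1) = (13, 9), so from here the quotients repeat a_1, ..., a_6; the period length is 6.
Hence the expansion of sqrt(178) is a_0 = 13 followed by the repeating block 2, 1, 12, 1, 2, 26 (period 6).

[13; (2, 1, 12, 1, 2, 26)]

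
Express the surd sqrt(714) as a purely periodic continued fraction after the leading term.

[26; (1, 2, 1, 1, 2, 1, 1, 2, 1, 52)]

Write x_i = (sqrt(714) + m_i)/d_i with (m_0, d_0) = (0, 1). a_0 = floor(sqrt(714)) = 26, since 26^2 = 676 <= 714 < 729 = 27^2.
Iterate m_{i+1} = d_i*a_i - m_i, d_{i+1} = (714 - m_{i+1}^2)/d_i, a_{i+1} = floor((a_0 + m_{i+1})/d_{i+1}):
  m_1 = 1*26 - 0 = 26, d_1 = (714 - 26^2)/1 = 38/1 = 38, a_1 = floor((26 + 26)/38) = 1.
  m_2 = 38*1 - 26 = 12, d_2 = (714 - 12^2)/38 = 570/38 = 15, a_2 = floor((26 + 12)/15) = 2.
  m_3 = 15*2 - 12 = 18, d_3 = (714 - 18^2)/15 = 390/15 = 26, a_3 = floor((26 + 18)/26) = 1.
  m_4 = 26*1 - 18 = 8, d_4 = (714 - 8^2)/26 = 650/26 = 25, a_4 = floor((26 + 8)/25) = 1.
  m_5 = 25*1 - 8 = 17, d_5 = (714 - 17^2)/25 = 425/25 = 17, a_5 = floor((26 + 17)/17) = 2.
  m_6 = 17*2 - 17 = 17, d_6 = (714 - 17^2)/17 = 425/17 = 25, a_6 = floor((26 + 17)/25) = 1.
  m_7 = 25*1 - 17 = 8, d_7 = (714 - 8^2)/25 = 650/25 = 26, a_7 = floor((26 + 8)/26) = 1.
  m_8 = 26*1 - 8 = 18, d_8 = (714 - 18^2)/26 = 390/26 = 15, a_8 = floor((26 + 18)/15) = 2.
  m_9 = 15*2 - 18 = 12, d_9 = (714 - 12^2)/15 = 570/15 = 38, a_9 = floor((26 + 12)/38) = 1.
  m_10 = 38*1 - 12 = 26, d_10 = (714 - 26^2)/38 = 38/38 = 1, a_10 = floor((26 + 26)/1) = 52.
  m_11 = 1*52 - 26 = 26, d_11 = (714 - 26^2)/1 = 38/1 = 38: (m_11, d_11) = (m_1, d_1) = (26, 38), so from here the quotients repeat a_1, ..., a_10; the period length is 10.
Hence the expansion of sqrt(714) is a_0 = 26 followed by the repeating block 1, 2, 1, 1, 2, 1, 1, 2, 1, 52 (period 10).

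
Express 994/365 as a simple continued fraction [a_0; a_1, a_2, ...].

Run the Euclidean algorithm on 994 and 365; the successive quotients are the partial quotients a_0, a_1, ... (each step inverts the fractional part left over by the previous one):
  994 = 2*365 + 264, so a_0 = 2.
  365 = 1*264 + 101, so a_1 = 1.
  264 = 2*101 + 62, so a_2 = 2.
  101 = 1*62 + 39, so a_3 = 1.
  62 = 1*39 + 23, so a_4 = 1.
  39 = 1*23 + 16, so a_5 = 1.
  23 = 1*16 + 7, so a_6 = 1.
  16 = 2*7 + 2, so a_7 = 2.
  7 = 3*2 + 1, so a_8 = 3.
  2 = 2*1 + 0, so a_9 = 2.
The remainder reaches 0 after 10 divisions, so the expansion has 10 partial quotients, read off in order.

[2; 1, 2, 1, 1, 1, 1, 2, 3, 2]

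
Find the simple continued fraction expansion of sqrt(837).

Write x_i = (sqrt(837) + m_i)/d_i with (m_0, d_0) = (0, 1). a_0 = floor(sqrt(837)) = 28, since 28^2 = 784 <= 837 < 841 = 29^2.
Iterate m_{i+1} = d_i*a_i - m_i, d_{i+1} = (837 - m_{i+1}^2)/d_i, a_{i+1} = floor((a_0 + m_{i+1})/d_{i+1}):
  m_1 = 1*28 - 0 = 28, d_1 = (837 - 28^2)/1 = 53/1 = 53, a_1 = floor((28 + 28)/53) = 1.
  m_2 = 53*1 - 28 = 25, d_2 = (837 - 25^2)/53 = 212/53 = 4, a_2 = floor((28 + 25)/4) = 13.
  m_3 = 4*13 - 25 = 27, d_3 = (837 - 27^2)/4 = 108/4 = 27, a_3 = floor((28 + 27)/27) = 2.
  m_4 = 27*2 - 27 = 27, d_4 = (837 - 27^2)/27 = 108/27 = 4, a_4 = floor((28 + 27)/4) = 13.
  m_5 = 4*13 - 27 = 25, d_5 = (837 - 25^2)/4 = 212/4 = 53, a_5 = floor((28 + 25)/53) = 1.
  m_6 = 53*1 - 25 = 28, d_6 = (837 - 28^2)/53 = 53/53 = 1, a_6 = floor((28 + 28)/1) = 56.
  m_7 = 1*56 - 28 = 28, d_7 = (837 - 28^2)/1 = 53/1 = 53: (m_7, d_7) = (m_1, d_1) = (28, 53), so from here the quotients repeat a_1, ..., a_6; the period length is 6.
Hence the expansion of sqrt(837) is a_0 = 28 followed by the repeating block 1, 13, 2, 13, 1, 56 (period 6).

[28; (1, 13, 2, 13, 1, 56)]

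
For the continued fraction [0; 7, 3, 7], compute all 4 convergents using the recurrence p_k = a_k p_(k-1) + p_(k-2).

Using the convergent recurrence p_i = a_i*p_{i-1} + p_{i-2}, q_i = a_i*q_{i-1} + q_{i-2} with p_{-2}=0, p_{-1}=1, q_{-2}=1, q_{-1}=0:
  i=0: a_0=0, p_0 = 0*1 + 0 = 0, q_0 = 0*0 + 1 = 1.
  i=1: a_1=7, p_1 = 7*0 + 1 = 1, q_1 = 7*1 + 0 = 7.
  i=2: a_2=3, p_2 = 3*1 + 0 = 3, q_2 = 3*7 + 1 = 22.
  i=3: a_3=7, p_3 = 7*3 + 1 = 22, q_3 = 7*22 + 7 = 161.

0/1, 1/7, 3/22, 22/161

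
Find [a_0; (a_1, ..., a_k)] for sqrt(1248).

[35; (3, 17, 3, 70)]

Write x_i = (sqrt(1248) + m_i)/d_i with (m_0, d_0) = (0, 1). a_0 = floor(sqrt(1248)) = 35, since 35^2 = 1225 <= 1248 < 1296 = 36^2.
Iterate m_{i+1} = d_i*a_i - m_i, d_{i+1} = (1248 - m_{i+1}^2)/d_i, a_{i+1} = floor((a_0 + m_{i+1})/d_{i+1}):
  m_1 = 1*35 - 0 = 35, d_1 = (1248 - 35^2)/1 = 23/1 = 23, a_1 = floor((35 + 35)/23) = 3.
  m_2 = 23*3 - 35 = 34, d_2 = (1248 - 34^2)/23 = 92/23 = 4, a_2 = floor((35 + 34)/4) = 17.
  m_3 = 4*17 - 34 = 34, d_3 = (1248 - 34^2)/4 = 92/4 = 23, a_3 = floor((35 + 34)/23) = 3.
  m_4 = 23*3 - 34 = 35, d_4 = (1248 - 35^2)/23 = 23/23 = 1, a_4 = floor((35 + 35)/1) = 70.
  m_5 = 1*70 - 35 = 35, d_5 = (1248 - 35^2)/1 = 23/1 = 23: (m_5, d_5) = (m_1, d_1) = (35, 23), so from here the quotients repeat a_1, ..., a_4; the period length is 4.
Hence the expansion of sqrt(1248) is a_0 = 35 followed by the repeating block 3, 17, 3, 70 (period 4).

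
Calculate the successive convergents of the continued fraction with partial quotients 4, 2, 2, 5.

4/1, 9/2, 22/5, 119/27

Using the convergent recurrence p_i = a_i*p_{i-1} + p_{i-2}, q_i = a_i*q_{i-1} + q_{i-2} with p_{-2}=0, p_{-1}=1, q_{-2}=1, q_{-1}=0:
  i=0: a_0=4, p_0 = 4*1 + 0 = 4, q_0 = 4*0 + 1 = 1.
  i=1: a_1=2, p_1 = 2*4 + 1 = 9, q_1 = 2*1 + 0 = 2.
  i=2: a_2=2, p_2 = 2*9 + 4 = 22, q_2 = 2*2 + 1 = 5.
  i=3: a_3=5, p_3 = 5*22 + 9 = 119, q_3 = 5*5 + 2 = 27.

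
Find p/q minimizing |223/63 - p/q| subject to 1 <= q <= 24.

46/13

Expand x = 223/63 as a continued fraction with the Euclidean algorithm:
  223 = 3*63 + 34, so a_0 = 3.
  63 = 1*34 + 29, so a_1 = 1.
  34 = 1*29 + 5, so a_2 = 1.
  29 = 5*5 + 4, so a_3 = 5.
  5 = 1*4 + 1, so a_4 = 1.
  4 = 4*1 + 0, so a_5 = 4.
so x = [3; 1, 1, 5, 1, 4].
Convergents (p_i = a_i*p_{i-1} + p_{i-2}, q_i = a_i*q_{i-1} + q_{i-2} with p_{-2}=0, p_{-1}=1, q_{-2}=1, q_{-1}=0), until the denominator exceeds 24:
  i=0: a_0=3, p_0 = 3*1 + 0 = 3, q_0 = 3*0 + 1 = 1.
  i=1: a_1=1, p_1 = 1*3 + 1 = 4, q_1 = 1*1 + 0 = 1.
  i=2: a_2=1, p_2 = 1*4 + 3 = 7, q_2 = 1*1 + 1 = 2.
  i=3: a_3=5, p_3 = 5*7 + 4 = 39, q_3 = 5*2 + 1 = 11.
  i=4: a_4=1, p_4 = 1*39 + 7 = 46, q_4 = 1*11 + 2 = 13.
  i=5: a_5=4, p_5 = 4*46 + 39 = 223, q_5 = 4*13 + 11 = 63.
q_5 = 63 > 24, so the last convergent with denominator <= 24 is p_4/q_4 = 46/13.
The closest fraction with denominator <= 24 is either p_4/q_4 or the intermediate fraction (k*p_4 + p_3)/(k*q_4 + q_3) with the largest k >= 1 whose denominator stays <= 24; these approach x as k grows, and every other convergent or intermediate fraction in range is farther away.
Largest k: floor((24 - q_3)/q_4) = floor((24 - 11)/13) = 1.
That gives (1*46 + 39)/(1*13 + 11) = 85/24.
Compare the errors: |x - 46/13| = |223*13 - 46*63|/(63*13) = 1/819, and |x - 85/24| = |223*24 - 85*63|/(63*24) = 3/1512.
Cross-multiplying, 1*1512 = 1512 < 2457 = 3*819, so 1/819 is smaller: the convergent 46/13 is closer to x than 85/24.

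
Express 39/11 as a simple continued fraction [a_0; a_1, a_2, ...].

Run the Euclidean algorithm on 39 and 11; the successive quotients are the partial quotients a_0, a_1, ... (each step inverts the fractional part left over by the previous one):
  39 = 3*11 + 6, so a_0 = 3.
  11 = 1*6 + 5, so a_1 = 1.
  6 = 1*5 + 1, so a_2 = 1.
  5 = 5*1 + 0, so a_3 = 5.
The remainder reaches 0 after 4 divisions, so the expansion has 4 partial quotients, read off in order.

[3; 1, 1, 5]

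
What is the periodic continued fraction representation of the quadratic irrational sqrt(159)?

Write x_i = (sqrt(159) + m_i)/d_i with (m_0, d_0) = (0, 1). a_0 = floor(sqrt(159)) = 12, since 12^2 = 144 <= 159 < 169 = 13^2.
Iterate m_{i+1} = d_i*a_i - m_i, d_{i+1} = (159 - m_{i+1}^2)/d_i, a_{i+1} = floor((a_0 + m_{i+1})/d_{i+1}):
  m_1 = 1*12 - 0 = 12, d_1 = (159 - 12^2)/1 = 15/1 = 15, a_1 = floor((12 + 12)/15) = 1.
  m_2 = 15*1 - 12 = 3, d_2 = (159 - 3^2)/15 = 150/15 = 10, a_2 = floor((12 + 3)/10) = 1.
  m_3 = 10*1 - 3 = 7, d_3 = (159 - 7^2)/10 = 110/10 = 11, a_3 = floor((12 + 7)/11) = 1.
  m_4 = 11*1 - 7 = 4, d_4 = (159 - 4^2)/11 = 143/11 = 13, a_4 = floor((12 + 4)/13) = 1.
  m_5 = 13*1 - 4 = 9, d_5 = (159 - 9^2)/13 = 78/13 = 6, a_5 = floor((12 + 9)/6) = 3.
  m_6 = 6*3 - 9 = 9, d_6 = (159 - 9^2)/6 = 78/6 = 13, a_6 = floor((12 + 9)/13) = 1.
  m_7 = 13*1 - 9 = 4, d_7 = (159 - 4^2)/13 = 143/13 = 11, a_7 = floor((12 + 4)/11) = 1.
  m_8 = 11*1 - 4 = 7, d_8 = (159 - 7^2)/11 = 110/11 = 10, a_8 = floor((12 + 7)/10) = 1.
  m_9 = 10*1 - 7 = 3, d_9 = (159 - 3^2)/10 = 150/10 = 15, a_9 = floor((12 + 3)/15) = 1.
  m_10 = 15*1 - 3 = 12, d_10 = (159 - 12^2)/15 = 15/15 = 1, a_10 = floor((12 + 12)/1) = 24.
  m_11 = 1*24 - 12 = 12, d_11 = (159 - 12^2)/1 = 15/1 = 15: (m_11, d_11) = (m_1, d_1) = (12, 15), so from here the quotients repeat a_1, ..., a_10; the period length is 10.
Hence the expansion of sqrt(159) is a_0 = 12 followed by the repeating block 1, 1, 1, 1, 3, 1, 1, 1, 1, 24 (period 10).

[12; (1, 1, 1, 1, 3, 1, 1, 1, 1, 24)]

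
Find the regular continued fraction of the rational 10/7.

[1; 2, 3]

Run the Euclidean algorithm on 10 and 7; the successive quotients are the partial quotients a_0, a_1, ... (each step inverts the fractional part left over by the previous one):
  10 = 1*7 + 3, so a_0 = 1.
  7 = 2*3 + 1, so a_1 = 2.
  3 = 3*1 + 0, so a_2 = 3.
The remainder reaches 0 after 3 divisions, so the expansion has 3 partial quotients, read off in order.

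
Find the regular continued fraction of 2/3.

[0; 1, 2]

Run the Euclidean algorithm on 2 and 3; the successive quotients are the partial quotients a_0, a_1, ... (each step inverts the fractional part left over by the previous one):
  2 = 0*3 + 2, so a_0 = 0.
  3 = 1*2 + 1, so a_1 = 1.
  2 = 2*1 + 0, so a_2 = 2.
The remainder reaches 0 after 3 divisions, so the expansion has 3 partial quotients, read off in order.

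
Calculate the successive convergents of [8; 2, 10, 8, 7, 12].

Using the convergent recurrence p_i = a_i*p_{i-1} + p_{i-2}, q_i = a_i*q_{i-1} + q_{i-2} with p_{-2}=0, p_{-1}=1, q_{-2}=1, q_{-1}=0:
  i=0: a_0=8, p_0 = 8*1 + 0 = 8, q_0 = 8*0 + 1 = 1.
  i=1: a_1=2, p_1 = 2*8 + 1 = 17, q_1 = 2*1 + 0 = 2.
  i=2: a_2=10, p_2 = 10*17 + 8 = 178, q_2 = 10*2 + 1 = 21.
  i=3: a_3=8, p_3 = 8*178 + 17 = 1441, q_3 = 8*21 + 2 = 170.
  i=4: a_4=7, p_4 = 7*1441 + 178 = 10265, q_4 = 7*170 + 21 = 1211.
  i=5: a_5=12, p_5 = 12*10265 + 1441 = 124621, q_5 = 12*1211 + 170 = 14702.

8/1, 17/2, 178/21, 1441/170, 10265/1211, 124621/14702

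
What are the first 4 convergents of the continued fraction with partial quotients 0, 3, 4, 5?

Using the convergent recurrence p_i = a_i*p_{i-1} + p_{i-2}, q_i = a_i*q_{i-1} + q_{i-2} with p_{-2}=0, p_{-1}=1, q_{-2}=1, q_{-1}=0:
  i=0: a_0=0, p_0 = 0*1 + 0 = 0, q_0 = 0*0 + 1 = 1.
  i=1: a_1=3, p_1 = 3*0 + 1 = 1, q_1 = 3*1 + 0 = 3.
  i=2: a_2=4, p_2 = 4*1 + 0 = 4, q_2 = 4*3 + 1 = 13.
  i=3: a_3=5, p_3 = 5*4 + 1 = 21, q_3 = 5*13 + 3 = 68.

0/1, 1/3, 4/13, 21/68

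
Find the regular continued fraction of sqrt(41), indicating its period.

[6; (2, 2, 12)]

Write x_i = (sqrt(41) + m_i)/d_i with (m_0, d_0) = (0, 1). a_0 = floor(sqrt(41)) = 6, since 6^2 = 36 <= 41 < 49 = 7^2.
Iterate m_{i+1} = d_i*a_i - m_i, d_{i+1} = (41 - m_{i+1}^2)/d_i, a_{i+1} = floor((a_0 + m_{i+1})/d_{i+1}):
  m_1 = 1*6 - 0 = 6, d_1 = (41 - 6^2)/1 = 5/1 = 5, a_1 = floor((6 + 6)/5) = 2.
  m_2 = 5*2 - 6 = 4, d_2 = (41 - 4^2)/5 = 25/5 = 5, a_2 = floor((6 + 4)/5) = 2.
  m_3 = 5*2 - 4 = 6, d_3 = (41 - 6^2)/5 = 5/5 = 1, a_3 = floor((6 + 6)/1) = 12.
  m_4 = 1*12 - 6 = 6, d_4 = (41 - 6^2)/1 = 5/1 = 5: (m_4, d_4) = (m_1, d_1) = (6, 5), so from here the quotients repeat a_1, ..., a_3; the period length is 3.
Hence the expansion of sqrt(41) is a_0 = 6 followed by the repeating block 2, 2, 12 (period 3).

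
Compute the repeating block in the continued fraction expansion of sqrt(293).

[17; (8, 1, 1, 8, 34)]

Write x_i = (sqrt(293) + m_i)/d_i with (m_0, d_0) = (0, 1). a_0 = floor(sqrt(293)) = 17, since 17^2 = 289 <= 293 < 324 = 18^2.
Iterate m_{i+1} = d_i*a_i - m_i, d_{i+1} = (293 - m_{i+1}^2)/d_i, a_{i+1} = floor((a_0 + m_{i+1})/d_{i+1}):
  m_1 = 1*17 - 0 = 17, d_1 = (293 - 17^2)/1 = 4/1 = 4, a_1 = floor((17 + 17)/4) = 8.
  m_2 = 4*8 - 17 = 15, d_2 = (293 - 15^2)/4 = 68/4 = 17, a_2 = floor((17 + 15)/17) = 1.
  m_3 = 17*1 - 15 = 2, d_3 = (293 - 2^2)/17 = 289/17 = 17, a_3 = floor((17 + 2)/17) = 1.
  m_4 = 17*1 - 2 = 15, d_4 = (293 - 15^2)/17 = 68/17 = 4, a_4 = floor((17 + 15)/4) = 8.
  m_5 = 4*8 - 15 = 17, d_5 = (293 - 17^2)/4 = 4/4 = 1, a_5 = floor((17 + 17)/1) = 34.
  m_6 = 1*34 - 17 = 17, d_6 = (293 - 17^2)/1 = 4/1 = 4: (m_6, d_6) = (m_1, d_1) = (17, 4), so from here the quotients repeat a_1, ..., a_5; the period length is 5.
Hence the expansion of sqrt(293) is a_0 = 17 followed by the repeating block 8, 1, 1, 8, 34 (period 5).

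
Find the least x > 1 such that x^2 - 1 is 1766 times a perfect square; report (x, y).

(x, y) = (1765, 42)

First expand sqrt(1766) as a continued fraction. With x_i = (sqrt(1766) + m_i)/d_i and (m_0, d_0) = (0, 1): a_0 = floor(sqrt(1766)) = 42, since 42^2 = 1764 <= 1766 < 1849 = 43^2.
Iterate m_{i+1} = d_i*a_i - m_i, d_{i+1} = (1766 - m_{i+1}^2)/d_i, a_{i+1} = floor((a_0 + m_{i+1})/d_{i+1}):
  m_1 = 1*42 - 0 = 42, d_1 = (1766 - 42^2)/1 = 2/1 = 2, a_1 = floor((42 + 42)/2) = 42.
  m_2 = 2*42 - 42 = 42, d_2 = (1766 - 42^2)/2 = 2/2 = 1, a_2 = floor((42 + 42)/1) = 84.
  m_3 = 1*84 - 42 = 42, d_3 = (1766 - 42^2)/1 = 2/1 = 2: (m_3, d_3) = (m_1, d_1) = (42, 2), so from here the quotients repeat a_1, a_2; the period length is 2.
So sqrt(1766) = [42; (42, 84)] with period length k = 2.
k is even, so the fundamental solution of x^2 - 1766y^2 = 1 is (p_{k-1}, q_{k-1}) = (p_1, q_1); compute convergents through index 1.
Convergents (p_i = a_i*p_{i-1} + p_{i-2}, q_i = a_i*q_{i-1} + q_{i-2} with p_{-2}=0, p_{-1}=1, q_{-2}=1, q_{-1}=0):
  i=0: a_0=42, p_0 = 42*1 + 0 = 42, q_0 = 42*0 + 1 = 1.
  i=1: a_1=42, p_1 = 42*42 + 1 = 1765, q_1 = 42*1 + 0 = 42.
Check: 1765^2 - 1766*42^2 = 3115225 - 3115224 = 1, so (x, y) = (1765, 42) solves the equation, and by the theorem it is the least positive solution.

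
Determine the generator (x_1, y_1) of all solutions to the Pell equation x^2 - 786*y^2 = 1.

(x, y) = (785, 28)

First expand sqrt(786) as a continued fraction. With x_i = (sqrt(786) + m_i)/d_i and (m_0, d_0) = (0, 1): a_0 = floor(sqrt(786)) = 28, since 28^2 = 784 <= 786 < 841 = 29^2.
Iterate m_{i+1} = d_i*a_i - m_i, d_{i+1} = (786 - m_{i+1}^2)/d_i, a_{i+1} = floor((a_0 + m_{i+1})/d_{i+1}):
  m_1 = 1*28 - 0 = 28, d_1 = (786 - 28^2)/1 = 2/1 = 2, a_1 = floor((28 + 28)/2) = 28.
  m_2 = 2*28 - 28 = 28, d_2 = (786 - 28^2)/2 = 2/2 = 1, a_2 = floor((28 + 28)/1) = 56.
  m_3 = 1*56 - 28 = 28, d_3 = (786 - 28^2)/1 = 2/1 = 2: (m_3, d_3) = (m_1, d_1) = (28, 2), so from here the quotients repeat a_1, a_2; the period length is 2.
So sqrt(786) = [28; (28, 56)] with period length k = 2.
k is even, so the fundamental solution of x^2 - 786y^2 = 1 is (p_{k-1}, q_{k-1}) = (p_1, q_1); compute convergents through index 1.
Convergents (p_i = a_i*p_{i-1} + p_{i-2}, q_i = a_i*q_{i-1} + q_{i-2} with p_{-2}=0, p_{-1}=1, q_{-2}=1, q_{-1}=0):
  i=0: a_0=28, p_0 = 28*1 + 0 = 28, q_0 = 28*0 + 1 = 1.
  i=1: a_1=28, p_1 = 28*28 + 1 = 785, q_1 = 28*1 + 0 = 28.
Check: 785^2 - 786*28^2 = 616225 - 616224 = 1, so (x, y) = (785, 28) solves the equation, and by the theorem it is the least positive solution.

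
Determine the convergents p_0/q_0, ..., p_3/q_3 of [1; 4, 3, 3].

1/1, 5/4, 16/13, 53/43

Using the convergent recurrence p_i = a_i*p_{i-1} + p_{i-2}, q_i = a_i*q_{i-1} + q_{i-2} with p_{-2}=0, p_{-1}=1, q_{-2}=1, q_{-1}=0:
  i=0: a_0=1, p_0 = 1*1 + 0 = 1, q_0 = 1*0 + 1 = 1.
  i=1: a_1=4, p_1 = 4*1 + 1 = 5, q_1 = 4*1 + 0 = 4.
  i=2: a_2=3, p_2 = 3*5 + 1 = 16, q_2 = 3*4 + 1 = 13.
  i=3: a_3=3, p_3 = 3*16 + 5 = 53, q_3 = 3*13 + 4 = 43.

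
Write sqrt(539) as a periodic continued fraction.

[23; (4, 1, 1, 1, 1, 1, 4, 46)]

Write x_i = (sqrt(539) + m_i)/d_i with (m_0, d_0) = (0, 1). a_0 = floor(sqrt(539)) = 23, since 23^2 = 529 <= 539 < 576 = 24^2.
Iterate m_{i+1} = d_i*a_i - m_i, d_{i+1} = (539 - m_{i+1}^2)/d_i, a_{i+1} = floor((a_0 + m_{i+1})/d_{i+1}):
  m_1 = 1*23 - 0 = 23, d_1 = (539 - 23^2)/1 = 10/1 = 10, a_1 = floor((23 + 23)/10) = 4.
  m_2 = 10*4 - 23 = 17, d_2 = (539 - 17^2)/10 = 250/10 = 25, a_2 = floor((23 + 17)/25) = 1.
  m_3 = 25*1 - 17 = 8, d_3 = (539 - 8^2)/25 = 475/25 = 19, a_3 = floor((23 + 8)/19) = 1.
  m_4 = 19*1 - 8 = 11, d_4 = (539 - 11^2)/19 = 418/19 = 22, a_4 = floor((23 + 11)/22) = 1.
  m_5 = 22*1 - 11 = 11, d_5 = (539 - 11^2)/22 = 418/22 = 19, a_5 = floor((23 + 11)/19) = 1.
  m_6 = 19*1 - 11 = 8, d_6 = (539 - 8^2)/19 = 475/19 = 25, a_6 = floor((23 + 8)/25) = 1.
  m_7 = 25*1 - 8 = 17, d_7 = (539 - 17^2)/25 = 250/25 = 10, a_7 = floor((23 + 17)/10) = 4.
  m_8 = 10*4 - 17 = 23, d_8 = (539 - 23^2)/10 = 10/10 = 1, a_8 = floor((23 + 23)/1) = 46.
  m_9 = 1*46 - 23 = 23, d_9 = (539 - 23^2)/1 = 10/1 = 10: (m_9, d_9) = (m_1, d_1) = (23, 10), so from here the quotients repeat a_1, ..., a_8; the period length is 8.
Hence the expansion of sqrt(539) is a_0 = 23 followed by the repeating block 4, 1, 1, 1, 1, 1, 4, 46 (period 8).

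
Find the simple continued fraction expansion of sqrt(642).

Write x_i = (sqrt(642) + m_i)/d_i with (m_0, d_0) = (0, 1). a_0 = floor(sqrt(642)) = 25, since 25^2 = 625 <= 642 < 676 = 26^2.
Iterate m_{i+1} = d_i*a_i - m_i, d_{i+1} = (642 - m_{i+1}^2)/d_i, a_{i+1} = floor((a_0 + m_{i+1})/d_{i+1}):
  m_1 = 1*25 - 0 = 25, d_1 = (642 - 25^2)/1 = 17/1 = 17, a_1 = floor((25 + 25)/17) = 2.
  m_2 = 17*2 - 25 = 9, d_2 = (642 - 9^2)/17 = 561/17 = 33, a_2 = floor((25 + 9)/33) = 1.
  m_3 = 33*1 - 9 = 24, d_3 = (642 - 24^2)/33 = 66/33 = 2, a_3 = floor((25 + 24)/2) = 24.
  m_4 = 2*24 - 24 = 24, d_4 = (642 - 24^2)/2 = 66/2 = 33, a_4 = floor((25 + 24)/33) = 1.
  m_5 = 33*1 - 24 = 9, d_5 = (642 - 9^2)/33 = 561/33 = 17, a_5 = floor((25 + 9)/17) = 2.
  m_6 = 17*2 - 9 = 25, d_6 = (642 - 25^2)/17 = 17/17 = 1, a_6 = floor((25 + 25)/1) = 50.
  m_7 = 1*50 - 25 = 25, d_7 = (642 - 25^2)/1 = 17/1 = 17: (m_7, d_7) = (m_1, d_1) = (25, 17), so from here the quotients repeat a_1, ..., a_6; the period length is 6.
Hence the expansion of sqrt(642) is a_0 = 25 followed by the repeating block 2, 1, 24, 1, 2, 50 (period 6).

[25; (2, 1, 24, 1, 2, 50)]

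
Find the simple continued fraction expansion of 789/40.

Run the Euclidean algorithm on 789 and 40; the successive quotients are the partial quotients a_0, a_1, ... (each step inverts the fractional part left over by the previous one):
  789 = 19*40 + 29, so a_0 = 19.
  40 = 1*29 + 11, so a_1 = 1.
  29 = 2*11 + 7, so a_2 = 2.
  11 = 1*7 + 4, so a_3 = 1.
  7 = 1*4 + 3, so a_4 = 1.
  4 = 1*3 + 1, so a_5 = 1.
  3 = 3*1 + 0, so a_6 = 3.
The remainder reaches 0 after 7 divisions, so the expansion has 7 partial quotients, read off in order.

[19; 1, 2, 1, 1, 1, 3]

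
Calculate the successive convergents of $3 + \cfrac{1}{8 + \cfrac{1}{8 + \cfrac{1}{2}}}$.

3/1, 25/8, 203/65, 431/138

Using the convergent recurrence p_i = a_i*p_{i-1} + p_{i-2}, q_i = a_i*q_{i-1} + q_{i-2} with p_{-2}=0, p_{-1}=1, q_{-2}=1, q_{-1}=0:
  i=0: a_0=3, p_0 = 3*1 + 0 = 3, q_0 = 3*0 + 1 = 1.
  i=1: a_1=8, p_1 = 8*3 + 1 = 25, q_1 = 8*1 + 0 = 8.
  i=2: a_2=8, p_2 = 8*25 + 3 = 203, q_2 = 8*8 + 1 = 65.
  i=3: a_3=2, p_3 = 2*203 + 25 = 431, q_3 = 2*65 + 8 = 138.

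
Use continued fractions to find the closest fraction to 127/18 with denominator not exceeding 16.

Expand x = 127/18 as a continued fraction with the Euclidean algorithm:
  127 = 7*18 + 1, so a_0 = 7.
  18 = 18*1 + 0, so a_1 = 18.
so x = [7; 18].
Convergents (p_i = a_i*p_{i-1} + p_{i-2}, q_i = a_i*q_{i-1} + q_{i-2} with p_{-2}=0, p_{-1}=1, q_{-2}=1, q_{-1}=0), until the denominator exceeds 16:
  i=0: a_0=7, p_0 = 7*1 + 0 = 7, q_0 = 7*0 + 1 = 1.
  i=1: a_1=18, p_1 = 18*7 + 1 = 127, q_1 = 18*1 + 0 = 18.
q_1 = 18 > 16, so the last convergent with denominator <= 16 is p_0/q_0 = 7/1.
The closest fraction with denominator <= 16 is either p_0/q_0 or the intermediate fraction (k*p_0 + p_{-1})/(k*q_0 + q_{-1}) with the largest k >= 1 whose denominator stays <= 16; these approach x as k grows, and every other convergent or intermediate fraction in range is farther away.
Largest k: floor((16 - q_{-1})/q_0) = floor((16 - 0)/1) = 16 (using the seeds p_{-1} = 1, q_{-1} = 0).
That gives (16*7 + 1)/(16*1 + 0) = 113/16.
Compare the errors: |x - 7/1| = |127*1 - 7*18|/(18*1) = 1/18, and |x - 113/16| = |127*16 - 113*18|/(18*16) = 2/288.
Cross-multiplying, 2*18 = 36 < 288 = 1*288, so 2/288 is smaller: the intermediate fraction 113/16 is closer to x than 7/1.

113/16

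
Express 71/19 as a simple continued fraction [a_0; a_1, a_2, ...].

[3; 1, 2, 1, 4]

Run the Euclidean algorithm on 71 and 19; the successive quotients are the partial quotients a_0, a_1, ... (each step inverts the fractional part left over by the previous one):
  71 = 3*19 + 14, so a_0 = 3.
  19 = 1*14 + 5, so a_1 = 1.
  14 = 2*5 + 4, so a_2 = 2.
  5 = 1*4 + 1, so a_3 = 1.
  4 = 4*1 + 0, so a_4 = 4.
The remainder reaches 0 after 5 divisions, so the expansion has 5 partial quotients, read off in order.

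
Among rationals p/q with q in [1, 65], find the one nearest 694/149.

Expand x = 694/149 as a continued fraction with the Euclidean algorithm:
  694 = 4*149 + 98, so a_0 = 4.
  149 = 1*98 + 51, so a_1 = 1.
  98 = 1*51 + 47, so a_2 = 1.
  51 = 1*47 + 4, so a_3 = 1.
  47 = 11*4 + 3, so a_4 = 11.
  4 = 1*3 + 1, so a_5 = 1.
  3 = 3*1 + 0, so a_6 = 3.
so x = [4; 1, 1, 1, 11, 1, 3].
Convergents (p_i = a_i*p_{i-1} + p_{i-2}, q_i = a_i*q_{i-1} + q_{i-2} with p_{-2}=0, p_{-1}=1, q_{-2}=1, q_{-1}=0), until the denominator exceeds 65:
  i=0: a_0=4, p_0 = 4*1 + 0 = 4, q_0 = 4*0 + 1 = 1.
  i=1: a_1=1, p_1 = 1*4 + 1 = 5, q_1 = 1*1 + 0 = 1.
  i=2: a_2=1, p_2 = 1*5 + 4 = 9, q_2 = 1*1 + 1 = 2.
  i=3: a_3=1, p_3 = 1*9 + 5 = 14, q_3 = 1*2 + 1 = 3.
  i=4: a_4=11, p_4 = 11*14 + 9 = 163, q_4 = 11*3 + 2 = 35.
  i=5: a_5=1, p_5 = 1*163 + 14 = 177, q_5 = 1*35 + 3 = 38.
  i=6: a_6=3, p_6 = 3*177 + 163 = 694, q_6 = 3*38 + 35 = 149.
q_6 = 149 > 65, so the last convergent with denominator <= 65 is p_5/q_5 = 177/38.
The closest fraction with denominator <= 65 is either p_5/q_5 or the intermediate fraction (k*p_5 + p_4)/(k*q_5 + q_4) with the largest k >= 1 whose denominator stays <= 65; these approach x as k grows, and every other convergent or intermediate fraction in range is farther away.
Largest k: floor((65 - q_4)/q_5) = floor((65 - 35)/38) = 0.
Since k = 0, no intermediate fraction beyond p_5/q_5 has denominator <= 65, so the convergent 177/38 is the closest (its error is |694*38 - 177*149|/(149*38) = 1/5662).

177/38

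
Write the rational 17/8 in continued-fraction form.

Run the Euclidean algorithm on 17 and 8; the successive quotients are the partial quotients a_0, a_1, ... (each step inverts the fractional part left over by the previous one):
  17 = 2*8 + 1, so a_0 = 2.
  8 = 8*1 + 0, so a_1 = 8.
The remainder reaches 0 after 2 divisions, so the expansion has 2 partial quotients, read off in order.

[2; 8]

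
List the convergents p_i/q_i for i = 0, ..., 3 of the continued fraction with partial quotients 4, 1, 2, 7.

4/1, 5/1, 14/3, 103/22

Using the convergent recurrence p_i = a_i*p_{i-1} + p_{i-2}, q_i = a_i*q_{i-1} + q_{i-2} with p_{-2}=0, p_{-1}=1, q_{-2}=1, q_{-1}=0:
  i=0: a_0=4, p_0 = 4*1 + 0 = 4, q_0 = 4*0 + 1 = 1.
  i=1: a_1=1, p_1 = 1*4 + 1 = 5, q_1 = 1*1 + 0 = 1.
  i=2: a_2=2, p_2 = 2*5 + 4 = 14, q_2 = 2*1 + 1 = 3.
  i=3: a_3=7, p_3 = 7*14 + 5 = 103, q_3 = 7*3 + 1 = 22.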